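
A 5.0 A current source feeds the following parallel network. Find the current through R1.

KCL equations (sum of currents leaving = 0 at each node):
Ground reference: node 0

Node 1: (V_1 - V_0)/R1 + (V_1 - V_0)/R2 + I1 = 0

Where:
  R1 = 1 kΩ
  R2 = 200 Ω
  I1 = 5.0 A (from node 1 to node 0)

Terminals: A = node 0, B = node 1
All resistors sit directly between nodes 0 and 1, so they are in parallel and share one voltage V; the full source current 5 A splits among them.
1/R_par = 1/1000 + 1/200 = 0.006 S  =>  R_par = 166.7 Ω
V = I × R_par = 5 × 166.7 = 833.3 V
I_R1 = V/R1 = 833.3/1000 = 0.8333 A

Final answer: 0.8333 A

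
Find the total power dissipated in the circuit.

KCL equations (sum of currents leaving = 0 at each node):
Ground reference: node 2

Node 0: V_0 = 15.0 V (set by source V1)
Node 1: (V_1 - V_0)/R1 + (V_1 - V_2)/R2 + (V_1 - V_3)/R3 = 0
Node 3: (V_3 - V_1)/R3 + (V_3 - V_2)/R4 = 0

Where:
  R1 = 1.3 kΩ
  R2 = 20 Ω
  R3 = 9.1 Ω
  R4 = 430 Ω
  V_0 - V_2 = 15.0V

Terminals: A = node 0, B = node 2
Nodal analysis, taking node 2 as the 0 V reference.
Source V1 fixes V_0 = 15 V.
KCL at each unknown node (sum of currents leaving = 0; resistances in Ω):
  Node 1: (V_1 - 15)/1300 + (V_1 - 0)/20 + (V_1 - V_3)/9.1 = 0
  Node 3: (V_3 - V_1)/9.1 + (V_3 - 0)/430 = 0
Collecting terms (coefficients in siemens):
  0.1607·V_1 - 0.1099·V_3 = 0.01154
  0.1122·V_3 - 0.1099·V_1 = 0
Determinant D = (0.1607)(0.1122) - (-0.1099)(-0.1099) = 0.005953
V_1 = [(0.01154)(0.1122) - (-0.1099)(0)]/D = 0.2175 V
V_3 = [(0.1607)(0) - (0.01154)(-0.1099)]/D = 0.213 V
Power in each resistor, P = (ΔV)²/R:
  P_R1 = (15 - 0.2175)²/1300 = 0.1681 W
  P_R2 = (0.2175 - 0)²/20 = 0.002366 W
  P_R3 = (0.2175 - 0.213)²/9.1 = 0.000002233 W
  P_R4 = (0 - 0.213)²/430 = 0.0001055 W
P_total = P_R1 + P_R2 + P_R3 + P_R4 = 0.1706 W

Final answer: 0.1706 W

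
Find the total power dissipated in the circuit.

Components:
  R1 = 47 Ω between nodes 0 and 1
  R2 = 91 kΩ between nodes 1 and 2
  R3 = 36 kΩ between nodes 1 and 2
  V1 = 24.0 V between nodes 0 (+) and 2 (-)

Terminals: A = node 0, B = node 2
Nodal analysis, taking node 2 as the 0 V reference.
Source V1 fixes V_0 = 24 V.
KCL at each unknown node (sum of currents leaving = 0; resistances in Ω):
  Node 1: (V_1 - 24)/47 + (V_1 - 0)/91000 + (V_1 - 0)/36000 = 0
Collecting terms: 0.02132 × V_1 = 0.5106  =>  V_1 = 23.96 V
Power in each resistor, P = (ΔV)²/R:
  P_R1 = (24 - 23.96)²/47 = 0.00004054 W
  P_R2 = (23.96 - 0)²/91000 = 0.006307 W
  P_R3 = (23.96 - 0)²/36000 = 0.01594 W
P_total = P_R1 + P_R2 + P_R3 = 0.02229 W

Final answer: 0.02229 W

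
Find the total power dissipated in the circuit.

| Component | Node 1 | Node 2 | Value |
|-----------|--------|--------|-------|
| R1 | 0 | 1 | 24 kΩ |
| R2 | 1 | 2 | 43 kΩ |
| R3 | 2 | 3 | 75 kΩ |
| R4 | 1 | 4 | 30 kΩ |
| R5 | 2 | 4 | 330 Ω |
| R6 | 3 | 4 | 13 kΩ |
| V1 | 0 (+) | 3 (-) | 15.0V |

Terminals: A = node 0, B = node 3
Nodal analysis, taking node 3 as the 0 V reference.
Source V1 fixes V_0 = 15 V.
KCL at each unknown node (sum of currents leaving = 0; resistances in Ω):
  Node 1: (V_1 - 15)/24000 + (V_1 - V_2)/43000 + (V_1 - V_4)/30000 = 0
  Node 2: (V_2 - V_1)/43000 + (V_2 - 0)/75000 + (V_2 - V_4)/330 = 0
  Node 4: (V_4 - V_1)/30000 + (V_4 - V_2)/330 + (V_4 - 0)/13000 = 0
Collecting terms (coefficients in siemens):
  0.00009826·V_1 - 0.00002326·V_2 - 0.00003333·V_4 = 0.000625
  0.003067·V_2 - 0.00002326·V_1 - 0.00303·V_4 = 0
  0.003141·V_4 - 0.00003333·V_1 - 0.00303·V_2 = 0
Solving these 3 simultaneous equations (Gaussian elimination) gives:
  V_1 = 8.178 V, V_2 = 3.17 V, V_4 = 3.146 V
Power in each resistor, P = (ΔV)²/R:
  P_R1 = (15 - 8.178)²/24000 = 0.001939 W
  P_R2 = (8.178 - 3.17)²/43000 = 0.0005833 W
  P_R3 = (3.17 - 0)²/75000 = 0.000134 W
  P_R4 = (8.178 - 3.146)²/30000 = 0.0008443 W
  P_R5 = (3.17 - 3.146)²/330 = 0.000001817 W
  P_R6 = (0 - 3.146)²/13000 = 0.0007611 W
P_total = P_R1 + P_R2 + P_R3 + P_R4 + P_R5 + P_R6 = 0.004264 W

Final answer: 0.004264 W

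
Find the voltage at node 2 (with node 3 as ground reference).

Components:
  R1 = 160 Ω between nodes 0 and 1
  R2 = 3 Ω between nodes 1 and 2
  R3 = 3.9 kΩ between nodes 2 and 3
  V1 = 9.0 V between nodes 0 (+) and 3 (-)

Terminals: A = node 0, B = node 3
Nodal analysis, taking node 3 as the 0 V reference.
Source V1 fixes V_0 = 9 V.
KCL at each unknown node (sum of currents leaving = 0; resistances in Ω):
  Node 1: (V_1 - 9)/160 + (V_1 - V_2)/3 = 0
  Node 2: (V_2 - V_1)/3 + (V_2 - 0)/3900 = 0
Collecting terms (coefficients in siemens):
  0.3396·V_1 - 0.3333·V_2 = 0.05625
  0.3336·V_2 - 0.3333·V_1 = 0
Determinant D = (0.3396)(0.3336) - (-0.3333)(-0.3333) = 0.00217
V_1 = [(0.05625)(0.3336) - (-0.3333)(0)]/D = 8.646 V
V_2 = [(0.3396)(0) - (0.05625)(-0.3333)]/D = 8.639 V
The requested potential is V_2 = 8.639 V.

Final answer: V_2 = 8.639 V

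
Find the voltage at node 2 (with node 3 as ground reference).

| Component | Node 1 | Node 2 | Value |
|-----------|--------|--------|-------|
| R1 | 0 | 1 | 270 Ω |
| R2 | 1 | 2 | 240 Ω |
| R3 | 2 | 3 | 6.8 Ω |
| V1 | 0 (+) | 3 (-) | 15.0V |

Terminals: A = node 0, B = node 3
Nodal analysis, taking node 3 as the 0 V reference.
Source V1 fixes V_0 = 15 V.
KCL at each unknown node (sum of currents leaving = 0; resistances in Ω):
  Node 1: (V_1 - 15)/270 + (V_1 - V_2)/240 = 0
  Node 2: (V_2 - V_1)/240 + (V_2 - 0)/6.8 = 0
Collecting terms (coefficients in siemens):
  0.00787·V_1 - 0.004167·V_2 = 0.05556
  0.1512·V_2 - 0.004167·V_1 = 0
Determinant D = (0.00787)(0.1512) - (-0.004167)(-0.004167) = 0.001173
V_1 = [(0.05556)(0.1512) - (-0.004167)(0)]/D = 7.163 V
V_2 = [(0.00787)(0) - (0.05556)(-0.004167)]/D = 0.1974 V
The requested potential is V_2 = 0.1974 V.

Final answer: V_2 = 0.1974 V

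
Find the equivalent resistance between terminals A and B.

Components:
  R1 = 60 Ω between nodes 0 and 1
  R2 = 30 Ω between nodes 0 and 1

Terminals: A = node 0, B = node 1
Reduce the network between node 0 (A) and node 1 (B) by series/parallel combination:
  Rp1 = R1 ‖ R2 (parallel, both between nodes 0 and 1) = 1/(1/60 + 1/30) = 20 Ω
R_eq = 20 Ω

Final answer: 20 Ω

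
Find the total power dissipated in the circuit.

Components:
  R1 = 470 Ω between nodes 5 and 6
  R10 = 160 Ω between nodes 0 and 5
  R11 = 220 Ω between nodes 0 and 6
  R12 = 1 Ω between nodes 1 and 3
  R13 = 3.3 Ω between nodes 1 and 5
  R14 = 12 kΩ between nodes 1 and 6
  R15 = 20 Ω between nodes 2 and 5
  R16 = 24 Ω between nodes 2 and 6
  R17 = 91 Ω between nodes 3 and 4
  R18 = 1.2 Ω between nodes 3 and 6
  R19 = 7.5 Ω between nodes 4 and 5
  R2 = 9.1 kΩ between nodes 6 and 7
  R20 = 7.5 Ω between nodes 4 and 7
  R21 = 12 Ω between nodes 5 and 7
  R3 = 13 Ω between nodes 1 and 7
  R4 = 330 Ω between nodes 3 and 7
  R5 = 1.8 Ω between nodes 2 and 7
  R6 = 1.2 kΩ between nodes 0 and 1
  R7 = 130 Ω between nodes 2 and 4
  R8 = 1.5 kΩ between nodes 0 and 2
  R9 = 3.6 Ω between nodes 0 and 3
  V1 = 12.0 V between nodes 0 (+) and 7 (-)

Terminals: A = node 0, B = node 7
Nodal analysis, taking node 7 as the 0 V reference.
Source V1 fixes V_0 = 12 V.
KCL at each unknown node (sum of currents leaving = 0; resistances in Ω):
  Node 1: (V_1 - 0)/13 + (V_1 - 12)/1200 + (V_1 - V_3)/1 + (V_1 - V_5)/3.3 + (V_1 - V_6)/12000 = 0
  Node 2: (V_2 - 0)/1.8 + (V_2 - V_4)/130 + (V_2 - 12)/1500 + (V_2 - V_5)/20 + (V_2 - V_6)/24 = 0
  Node 3: (V_3 - 0)/330 + (V_3 - 12)/3.6 + (V_3 - V_1)/1 + (V_3 - V_4)/91 + (V_3 - V_6)/1.2 = 0
  Node 4: (V_4 - V_2)/130 + (V_4 - V_3)/91 + (V_4 - V_5)/7.5 + (V_4 - 0)/7.5 = 0
  Node 5: (V_5 - V_6)/470 + (V_5 - 12)/160 + (V_5 - V_1)/3.3 + (V_5 - V_2)/20 + (V_5 - V_4)/7.5 + (V_5 - 0)/12 = 0
  Node 6: (V_6 - V_5)/470 + (V_6 - 0)/9100 + (V_6 - 12)/220 + (V_6 - V_1)/12000 + (V_6 - V_2)/24 + (V_6 - V_3)/1.2 = 0
Collecting terms (coefficients in siemens):
  1.381·V_1 - 1·V_3 - 0.303·V_5 - 0.00008333·V_6 = 0.01
  0.6556·V_2 - 0.007692·V_4 - 0.05·V_5 - 0.04167·V_6 = 0.008
  2.125·V_3 - 1·V_1 - 0.01099·V_4 - 0.8333·V_6 = 3.333
  0.2853·V_4 - 0.007692·V_2 - 0.01099·V_3 - 0.1333·V_5 = 0
  0.5781·V_5 - 0.303·V_1 - 0.05·V_2 - 0.1333·V_4 - 0.002128·V_6 = 0.075
  0.8819·V_6 - 0.00008333·V_1 - 0.04167·V_2 - 0.8333·V_3 - 0.002128·V_5 = 0.05455
Solving these 6 simultaneous equations (Gaussian elimination) gives:
  V_1 = 5.894 V, V_2 = 0.751 V, V_3 = 6.982 V, V_4 = 2.057 V
  V_5 = 3.783 V, V_6 = 6.704 V
Power in each resistor, P = (ΔV)²/R:
  P_R1 = (3.783 - 6.704)²/470 = 0.01815 W
  P_R2 = (6.704 - 0)²/9100 = 0.004939 W
  P_R3 = (5.894 - 0)²/13 = 2.672 W
  P_R4 = (6.982 - 0)²/330 = 0.1477 W
  P_R5 = (0.751 - 0)²/1.8 = 0.3133 W
  P_R6 = (12 - 5.894)²/1200 = 0.03107 W
  P_R7 = (0.751 - 2.057)²/130 = 0.01312 W
  P_R8 = (12 - 0.751)²/1500 = 0.08436 W
  P_R9 = (12 - 6.982)²/3.6 = 6.996 W
  P_R10 = (12 - 3.783)²/160 = 0.422 W
  P_R11 = (12 - 6.704)²/220 = 0.1275 W
  P_R12 = (5.894 - 6.982)²/1 = 1.183 W
  P_R13 = (5.894 - 3.783)²/3.3 = 1.35 W
  P_R14 = (5.894 - 6.704)²/12000 = 0.00005475 W
  P_R15 = (0.751 - 3.783)²/20 = 0.4598 W
  P_R16 = (0.751 - 6.704)²/24 = 1.477 W
  P_R17 = (6.982 - 2.057)²/91 = 0.2665 W
  P_R18 = (6.982 - 6.704)²/1.2 = 0.06404 W
  P_R19 = (2.057 - 3.783)²/7.5 = 0.3974 W
  P_R20 = (2.057 - 0)²/7.5 = 0.5641 W
  P_R21 = (3.783 - 0)²/12 = 1.193 W
P_total = P_R1 + P_R2 + P_R3 + P_R4 + P_R5 + P_R6 + P_R7 + P_R8 + P_R9 + P_R10 + P_R11 + P_R12 + P_R13 + P_R14 + P_R15 + P_R16 + P_R17 + P_R18 + P_R19 + P_R20 + P_R21 = 17.78 W

Final answer: 17.78 W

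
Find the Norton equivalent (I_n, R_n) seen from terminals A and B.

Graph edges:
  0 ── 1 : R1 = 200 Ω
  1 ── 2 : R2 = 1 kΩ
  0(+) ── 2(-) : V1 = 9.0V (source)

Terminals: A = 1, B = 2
Find the Thévenin equivalent first; then I_n = V_th/R_th and R_n = R_th.
Step 1 — V_th is the open-circuit voltage V_A - V_B (nothing connected across the terminals).
Nodal analysis, taking node 2 as the 0 V reference.
Source V1 fixes V_0 = 9 V.
KCL at each unknown node (sum of currents leaving = 0; resistances in Ω):
  Node 1: (V_1 - 9)/200 + (V_1 - 0)/1000 = 0
Collecting terms: 0.006 × V_1 = 0.045  =>  V_1 = 7.5 V
V_th = V_1 - V_2 = 7.5 - 0 = 7.5 V
Step 2 — R_th: zero the source — replace V1 by a short circuit (node 2 merges into node 0) — and find the resistance seen between A (node 1) and B (node 0).
Reduce the network between node 1 (A) and node 0 (B) by series/parallel combination:
  Rp1 = R1 ‖ R2 (parallel, both between nodes 0 and 1) = 1/(1/200 + 1/1000) = 166.7 Ω
R_th = 166.7 Ω
I_n = V_th/R_th = 7.5/166.7 = 0.045 A, and R_n = R_th = 166.7 Ω

Final answer: I_n = 0.045 A, R_n = 166.7 Ω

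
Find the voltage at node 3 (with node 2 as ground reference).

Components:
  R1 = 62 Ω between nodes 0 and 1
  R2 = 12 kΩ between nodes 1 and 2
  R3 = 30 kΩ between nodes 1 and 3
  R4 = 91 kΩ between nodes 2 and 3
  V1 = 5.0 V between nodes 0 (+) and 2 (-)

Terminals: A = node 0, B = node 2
Nodal analysis, taking node 2 as the 0 V reference.
Source V1 fixes V_0 = 5 V.
KCL at each unknown node (sum of currents leaving = 0; resistances in Ω):
  Node 1: (V_1 - 5)/62 + (V_1 - 0)/12000 + (V_1 - V_3)/30000 = 0
  Node 3: (V_3 - V_1)/30000 + (V_3 - 0)/91000 = 0
Collecting terms (coefficients in siemens):
  0.01625·V_1 - 0.00003333·V_3 = 0.08065
  0.00004432·V_3 - 0.00003333·V_1 = 0
Determinant D = (0.01625)(0.00004432) - (-0.00003333)(-0.00003333) = 0.0000007189
V_1 = [(0.08065)(0.00004432) - (-0.00003333)(0)]/D = 4.972 V
V_3 = [(0.01625)(0) - (0.08065)(-0.00003333)]/D = 3.739 V
The requested potential is V_3 = 3.739 V.

Final answer: V_3 = 3.739 V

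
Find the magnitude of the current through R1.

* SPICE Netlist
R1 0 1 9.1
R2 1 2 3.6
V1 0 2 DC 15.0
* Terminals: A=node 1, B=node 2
Nodal analysis, taking node 2 as the 0 V reference.
Source V1 fixes V_0 = 15 V.
KCL at each unknown node (sum of currents leaving = 0; resistances in Ω):
  Node 1: (V_1 - 15)/9.1 + (V_1 - 0)/3.6 = 0
Collecting terms: 0.3877 × V_1 = 1.648  =>  V_1 = 4.252 V
I_R1 = (V_0 - V_1)/R1 = (15 - 4.252)/9.1 = 1.181 A
|I_R1| = 1.181 A

Final answer: |I_R1| = 1.181 A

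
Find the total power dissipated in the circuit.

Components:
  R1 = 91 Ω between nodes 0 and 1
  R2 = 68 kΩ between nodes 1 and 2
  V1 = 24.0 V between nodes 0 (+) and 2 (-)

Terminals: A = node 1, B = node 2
Nodal analysis, taking node 2 as the 0 V reference.
Source V1 fixes V_0 = 24 V.
KCL at each unknown node (sum of currents leaving = 0; resistances in Ω):
  Node 1: (V_1 - 24)/91 + (V_1 - 0)/68000 = 0
Collecting terms: 0.011 × V_1 = 0.2637  =>  V_1 = 23.97 V
Power in each resistor, P = (ΔV)²/R:
  P_R1 = (24 - 23.97)²/91 = 0.00001131 W
  P_R2 = (23.97 - 0)²/68000 = 0.008448 W
P_total = P_R1 + P_R2 = 0.008459 W

Final answer: 0.008459 W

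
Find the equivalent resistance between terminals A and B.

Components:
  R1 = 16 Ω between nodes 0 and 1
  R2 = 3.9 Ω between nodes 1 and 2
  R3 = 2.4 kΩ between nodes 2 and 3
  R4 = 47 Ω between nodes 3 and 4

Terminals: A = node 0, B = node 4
Reduce the network between node 0 (A) and node 4 (B) by series/parallel combination:
  Rs1 = R1 + R2 (series, joined only at node 1) = 16 + 3.9 = 19.9 Ω
  Rs2 = R3 + Rs1 (series, joined only at node 2) = 2400 + 19.9 = 2420 Ω
  Rs3 = R4 + Rs2 (series, joined only at node 3) = 47 + 2420 = 2467 Ω
R_eq = 2.467 kΩ

Final answer: 2.467 kΩ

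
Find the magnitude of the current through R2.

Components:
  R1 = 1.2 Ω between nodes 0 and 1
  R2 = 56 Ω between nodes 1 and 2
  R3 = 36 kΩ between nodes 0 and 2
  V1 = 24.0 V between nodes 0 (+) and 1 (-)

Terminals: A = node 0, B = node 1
Nodal analysis, taking node 1 as the 0 V reference.
Source V1 fixes V_0 = 24 V.
KCL at each unknown node (sum of currents leaving = 0; resistances in Ω):
  Node 2: (V_2 - 0)/56 + (V_2 - 24)/36000 = 0
Collecting terms: 0.01788 × V_2 = 0.0006667  =>  V_2 = 0.03728 V
I_R2 = (V_1 - V_2)/R2 = (0 - 0.03728)/56 = -0.0006656 A
|I_R2| = 0.0006656 A

Final answer: |I_R2| = 0.0006656 A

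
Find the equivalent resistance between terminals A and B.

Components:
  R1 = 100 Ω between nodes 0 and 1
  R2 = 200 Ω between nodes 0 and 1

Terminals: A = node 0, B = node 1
Reduce the network between node 0 (A) and node 1 (B) by series/parallel combination:
  Rp1 = R1 ‖ R2 (parallel, both between nodes 0 and 1) = 1/(1/100 + 1/200) = 66.67 Ω
R_eq = 66.67 Ω

Final answer: 66.67 Ω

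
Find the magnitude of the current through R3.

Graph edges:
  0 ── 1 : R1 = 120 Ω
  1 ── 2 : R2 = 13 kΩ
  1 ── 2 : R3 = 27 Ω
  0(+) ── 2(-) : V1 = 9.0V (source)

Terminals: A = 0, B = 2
Nodal analysis, taking node 2 as the 0 V reference.
Source V1 fixes V_0 = 9 V.
KCL at each unknown node (sum of currents leaving = 0; resistances in Ω):
  Node 1: (V_1 - 9)/120 + (V_1 - 0)/13000 + (V_1 - 0)/27 = 0
Collecting terms: 0.04545 × V_1 = 0.075  =>  V_1 = 1.65 V
I_R3 = (V_1 - V_2)/R3 = (1.65 - 0)/27 = 0.06112 A
|I_R3| = 0.06112 A

Final answer: |I_R3| = 0.06112 A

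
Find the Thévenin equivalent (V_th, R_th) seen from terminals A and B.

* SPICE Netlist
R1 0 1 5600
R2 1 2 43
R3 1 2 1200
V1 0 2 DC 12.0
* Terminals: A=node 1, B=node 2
Step 1 — V_th is the open-circuit voltage V_A - V_B (nothing connected across the terminals).
Nodal analysis, taking node 2 as the 0 V reference.
Source V1 fixes V_0 = 12 V.
KCL at each unknown node (sum of currents leaving = 0; resistances in Ω):
  Node 1: (V_1 - 12)/5600 + (V_1 - 0)/43 + (V_1 - 0)/1200 = 0
Collecting terms: 0.02427 × V_1 = 0.002143  =>  V_1 = 0.0883 V
V_th = V_1 - V_2 = 0.0883 - 0 = 0.0883 V
Step 2 — R_th: zero the source — replace V1 by a short circuit (node 2 merges into node 0) — and find the resistance seen between A (node 1) and B (node 0).
Reduce the network between node 1 (A) and node 0 (B) by series/parallel combination:
  Rp1 = R1 ‖ R2 ‖ R3 (parallel, all between nodes 0 and 1) = 1/(1/5600 + 1/43 + 1/1200) = 41.21 Ω
R_th = 41.21 Ω

Final answer: V_th = 0.0883 V, R_th = 41.21 Ω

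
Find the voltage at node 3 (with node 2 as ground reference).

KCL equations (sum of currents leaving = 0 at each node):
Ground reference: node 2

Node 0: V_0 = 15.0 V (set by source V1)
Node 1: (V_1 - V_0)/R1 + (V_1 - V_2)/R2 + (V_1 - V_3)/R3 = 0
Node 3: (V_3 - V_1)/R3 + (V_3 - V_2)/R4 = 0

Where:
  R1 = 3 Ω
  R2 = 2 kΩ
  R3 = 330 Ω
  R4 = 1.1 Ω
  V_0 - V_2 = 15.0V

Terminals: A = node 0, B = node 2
Nodal analysis, taking node 2 as the 0 V reference.
Source V1 fixes V_0 = 15 V.
KCL at each unknown node (sum of currents leaving = 0; resistances in Ω):
  Node 1: (V_1 - 15)/3 + (V_1 - 0)/2000 + (V_1 - V_3)/330 = 0
  Node 3: (V_3 - V_1)/330 + (V_3 - 0)/1.1 = 0
Collecting terms (coefficients in siemens):
  0.3369·V_1 - 0.00303·V_3 = 5
  0.9121·V_3 - 0.00303·V_1 = 0
Determinant D = (0.3369)(0.9121) - (-0.00303)(-0.00303) = 0.3073
V_1 = [(5)(0.9121) - (-0.00303)(0)]/D = 14.84 V
V_3 = [(0.3369)(0) - (5)(-0.00303)]/D = 0.04931 V
The requested potential is V_3 = 0.04931 V.

Final answer: V_3 = 0.04931 V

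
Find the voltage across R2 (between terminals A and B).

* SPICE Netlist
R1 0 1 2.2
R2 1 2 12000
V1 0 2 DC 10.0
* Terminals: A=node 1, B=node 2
R1 and R2 are in series across V1 (node 0 → node 1 → node 2), and the output A–B is taken across R2, so this is a voltage divider.
Series current: I = V1/(R1 + R2) = 10/(2.2 + 12000) = 10/12000 = 0.0008332 A
V_R2 = I × R2 = V1 × R2/(R1 + R2) = 10 × 12000/12000 = 9.998 V

Final answer: 9.998 V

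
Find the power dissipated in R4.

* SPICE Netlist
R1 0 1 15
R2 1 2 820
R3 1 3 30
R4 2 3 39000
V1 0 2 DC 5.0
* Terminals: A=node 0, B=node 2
Nodal analysis, taking node 2 as the 0 V reference.
Source V1 fixes V_0 = 5 V.
KCL at each unknown node (sum of currents leaving = 0; resistances in Ω):
  Node 1: (V_1 - 5)/15 + (V_1 - 0)/820 + (V_1 - V_3)/30 = 0
  Node 3: (V_3 - V_1)/30 + (V_3 - 0)/39000 = 0
Collecting terms (coefficients in siemens):
  0.1012·V_1 - 0.03333·V_3 = 0.3333
  0.03336·V_3 - 0.03333·V_1 = 0
Determinant D = (0.1012)(0.03336) - (-0.03333)(-0.03333) = 0.002265
V_1 = [(0.3333)(0.03336) - (-0.03333)(0)]/D = 4.908 V
V_3 = [(0.1012)(0) - (0.3333)(-0.03333)]/D = 4.905 V
I_R4 = (V_2 - V_3)/R4 = (0 - 4.905)/39000 = -0.0001258 A
P_R4 = I_R4² × R4 = (-0.0001258)² × 39000 = 0.0006168 W

Final answer: 0.0006168 W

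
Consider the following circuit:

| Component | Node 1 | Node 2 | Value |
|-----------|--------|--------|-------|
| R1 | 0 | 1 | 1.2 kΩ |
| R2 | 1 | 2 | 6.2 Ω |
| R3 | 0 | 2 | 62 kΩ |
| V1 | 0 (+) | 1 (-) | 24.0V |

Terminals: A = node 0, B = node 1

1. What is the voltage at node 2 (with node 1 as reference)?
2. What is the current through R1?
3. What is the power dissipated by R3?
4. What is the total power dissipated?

Nodal analysis, taking node 1 as the 0 V reference.
Source V1 fixes V_0 = 24 V.
KCL at each unknown node (sum of currents leaving = 0; resistances in Ω):
  Node 2: (V_2 - 0)/6.2 + (V_2 - 24)/62000 = 0
Collecting terms: 0.1613 × V_2 = 0.0003871  =>  V_2 = 0.0024 V
Part 1:
  Read off the nodal solution: V_2 = 0.0024 V
Part 2:
  I_R1 = (V_0 - V_1)/R1 = (24 - 0)/1200 = 0.02 A
  Magnitude: I_R1 = 0.02 A
Part 3:
  I_R3 = (V_0 - V_2)/R3 = (24 - 0.0024)/62000 = 0.0003871 A
  P_R3 = I_R3² × R3 = (0.0003871)² × 62000 = 0.009288 W
Part 4:
  Power in each resistor, P = (ΔV)²/R:
    P_R1 = (24 - 0)²/1200 = 0.48 W
    P_R2 = (0 - 0.0024)²/6.2 = 0.0000009288 W
    P_R3 = (24 - 0.0024)²/62000 = 0.009288 W
  P_total = P_R1 + P_R2 + P_R3 = 0.4893 W

Final answers:
1. V_2 = 0.0024 V
2. I_R1 = 0.02 A
3. P_R3 = 0.009288 W
4. P_total = 0.4893 W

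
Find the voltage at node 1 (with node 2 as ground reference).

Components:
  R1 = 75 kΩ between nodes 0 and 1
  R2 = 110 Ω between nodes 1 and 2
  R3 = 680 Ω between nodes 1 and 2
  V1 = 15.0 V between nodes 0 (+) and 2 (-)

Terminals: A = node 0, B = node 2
Nodal analysis, taking node 2 as the 0 V reference.
Source V1 fixes V_0 = 15 V.
KCL at each unknown node (sum of currents leaving = 0; resistances in Ω):
  Node 1: (V_1 - 15)/75000 + (V_1 - 0)/110 + (V_1 - 0)/680 = 0
Collecting terms: 0.01057 × V_1 = 0.0002  =>  V_1 = 0.01891 V
The requested potential is V_1 = 0.01891 V.

Final answer: V_1 = 0.01891 V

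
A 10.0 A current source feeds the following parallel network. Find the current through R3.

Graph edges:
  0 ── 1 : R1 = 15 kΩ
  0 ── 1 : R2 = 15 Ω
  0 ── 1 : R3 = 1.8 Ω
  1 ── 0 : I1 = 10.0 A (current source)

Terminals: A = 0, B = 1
All resistors sit directly between nodes 0 and 1, so they are in parallel and share one voltage V; the full source current 10 A splits among them.
1/R_par = 1/15000 + 1/15 + 1/1.8 = 0.6223 S  =>  R_par = 1.607 Ω
V = I × R_par = 10 × 1.607 = 16.07 V
I_R3 = V/R3 = 16.07/1.8 = 8.928 A

Final answer: 8.928 A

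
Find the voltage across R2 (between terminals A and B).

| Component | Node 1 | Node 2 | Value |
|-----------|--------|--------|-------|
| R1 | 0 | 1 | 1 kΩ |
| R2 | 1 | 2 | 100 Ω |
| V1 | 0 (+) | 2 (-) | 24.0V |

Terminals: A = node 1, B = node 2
R1 and R2 are in series across V1 (node 0 → node 1 → node 2), and the output A–B is taken across R2, so this is a voltage divider.
Series current: I = V1/(R1 + R2) = 24/(1000 + 100) = 24/1100 = 0.02182 A
V_R2 = I × R2 = V1 × R2/(R1 + R2) = 24 × 100/1100 = 2.182 V

Final answer: 2.182 V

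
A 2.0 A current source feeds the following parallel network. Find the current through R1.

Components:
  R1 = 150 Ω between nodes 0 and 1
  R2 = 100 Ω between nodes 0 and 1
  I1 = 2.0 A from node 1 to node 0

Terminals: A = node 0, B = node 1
All resistors sit directly between nodes 0 and 1, so they are in parallel and share one voltage V; the full source current 2 A splits among them.
1/R_par = 1/150 + 1/100 = 0.01667 S  =>  R_par = 60 Ω
V = I × R_par = 2 × 60 = 120 V
I_R1 = V/R1 = 120/150 = 0.8 A

Final answer: 0.8 A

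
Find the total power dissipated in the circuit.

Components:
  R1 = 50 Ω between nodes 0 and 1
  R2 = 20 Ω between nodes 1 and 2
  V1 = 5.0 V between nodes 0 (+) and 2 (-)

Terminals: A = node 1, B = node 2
Nodal analysis, taking node 2 as the 0 V reference.
Source V1 fixes V_0 = 5 V.
KCL at each unknown node (sum of currents leaving = 0; resistances in Ω):
  Node 1: (V_1 - 5)/50 + (V_1 - 0)/20 = 0
Collecting terms: 0.07 × V_1 = 0.1  =>  V_1 = 1.429 V
Power in each resistor, P = (ΔV)²/R:
  P_R1 = (5 - 1.429)²/50 = 0.2551 W
  P_R2 = (1.429 - 0)²/20 = 0.102 W
P_total = P_R1 + P_R2 = 0.3571 W

Final answer: 0.3571 W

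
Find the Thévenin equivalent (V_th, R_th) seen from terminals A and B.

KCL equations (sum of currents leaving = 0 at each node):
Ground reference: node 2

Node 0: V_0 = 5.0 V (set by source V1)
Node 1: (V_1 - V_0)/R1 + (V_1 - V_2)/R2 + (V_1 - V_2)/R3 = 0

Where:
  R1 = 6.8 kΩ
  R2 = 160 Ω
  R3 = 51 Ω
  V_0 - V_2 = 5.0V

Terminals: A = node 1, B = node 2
Step 1 — V_th is the open-circuit voltage V_A - V_B (nothing connected across the terminals).
Nodal analysis, taking node 2 as the 0 V reference.
Source V1 fixes V_0 = 5 V.
KCL at each unknown node (sum of currents leaving = 0; resistances in Ω):
  Node 1: (V_1 - 5)/6800 + (V_1 - 0)/160 + (V_1 - 0)/51 = 0
Collecting terms: 0.026 × V_1 = 0.0007353  =>  V_1 = 0.02828 V
V_th = V_1 - V_2 = 0.02828 - 0 = 0.02828 V
Step 2 — R_th: zero the source — replace V1 by a short circuit (node 2 merges into node 0) — and find the resistance seen between A (node 1) and B (node 0).
Reduce the network between node 1 (A) and node 0 (B) by series/parallel combination:
  Rp1 = R1 ‖ R2 ‖ R3 (parallel, all between nodes 0 and 1) = 1/(1/6800 + 1/160 + 1/51) = 38.45 Ω
R_th = 38.45 Ω

Final answer: V_th = 0.02828 V, R_th = 38.45 Ω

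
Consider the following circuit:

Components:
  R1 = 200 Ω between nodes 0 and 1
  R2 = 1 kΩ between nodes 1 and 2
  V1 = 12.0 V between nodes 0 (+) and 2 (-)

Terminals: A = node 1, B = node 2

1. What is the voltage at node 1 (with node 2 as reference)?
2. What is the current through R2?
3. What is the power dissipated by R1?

Nodal analysis, taking node 2 as the 0 V reference.
Source V1 fixes V_0 = 12 V.
KCL at each unknown node (sum of currents leaving = 0; resistances in Ω):
  Node 1: (V_1 - 12)/200 + (V_1 - 0)/1000 = 0
Collecting terms: 0.006 × V_1 = 0.06  =>  V_1 = 10 V
Part 1:
  Read off the nodal solution: V_1 = 10 V
Part 2:
  I_R2 = (V_1 - V_2)/R2 = (10 - 0)/1000 = 0.01 A
  Magnitude: I_R2 = 0.01 A
Part 3:
  I_R1 = (V_0 - V_1)/R1 = (12 - 10)/200 = 0.01 A
  P_R1 = I_R1² × R1 = (0.01)² × 200 = 0.02 W

Final answers:
1. V_1 = 10 V
2. I_R2 = 0.01 A
3. P_R1 = 0.02 W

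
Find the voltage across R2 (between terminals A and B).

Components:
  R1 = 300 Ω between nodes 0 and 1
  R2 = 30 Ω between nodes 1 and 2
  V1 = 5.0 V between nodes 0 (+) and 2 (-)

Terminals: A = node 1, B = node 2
R1 and R2 are in series across V1 (node 0 → node 1 → node 2), and the output A–B is taken across R2, so this is a voltage divider.
Series current: I = V1/(R1 + R2) = 5/(300 + 30) = 5/330 = 0.01515 A
V_R2 = I × R2 = V1 × R2/(R1 + R2) = 5 × 30/330 = 0.4545 V

Final answer: 0.4545 V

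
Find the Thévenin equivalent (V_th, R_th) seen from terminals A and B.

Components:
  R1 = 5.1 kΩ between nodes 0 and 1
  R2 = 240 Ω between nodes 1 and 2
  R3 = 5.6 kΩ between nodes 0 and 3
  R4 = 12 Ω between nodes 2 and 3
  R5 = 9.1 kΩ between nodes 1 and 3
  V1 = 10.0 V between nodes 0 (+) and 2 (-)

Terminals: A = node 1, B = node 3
Step 1 — V_th is the open-circuit voltage V_A - V_B (nothing connected across the terminals).
Nodal analysis, taking node 2 as the 0 V reference.
Source V1 fixes V_0 = 10 V.
KCL at each unknown node (sum of currents leaving = 0; resistances in Ω):
  Node 1: (V_1 - 10)/5100 + (V_1 - 0)/240 + (V_1 - V_3)/9100 = 0
  Node 3: (V_3 - 10)/5600 + (V_3 - 0)/12 + (V_3 - V_1)/9100 = 0
Collecting terms (coefficients in siemens):
  0.004473·V_1 - 0.0001099·V_3 = 0.001961
  0.08362·V_3 - 0.0001099·V_1 = 0.001786
Determinant D = (0.004473)(0.08362) - (-0.0001099)(-0.0001099) = 0.000374
V_1 = [(0.001961)(0.08362) - (-0.0001099)(0.001786)]/D = 0.4389 V
V_3 = [(0.004473)(0.001786) - (0.001961)(-0.0001099)]/D = 0.02193 V
V_th = V_1 - V_3 = 0.4389 - 0.02193 = 0.417 V
Step 2 — R_th: zero the source — replace V1 by a short circuit (node 2 merges into node 0) — and find the resistance seen between A (node 1) and B (node 3).
Reduce the network between node 1 (A) and node 3 (B) by series/parallel combination:
  Rp1 = R1 ‖ R2 (parallel, both between nodes 0 and 1) = 1/(1/5100 + 1/240) = 229.2 Ω
  Rp2 = R3 ‖ R4 (parallel, both between nodes 0 and 3) = 1/(1/5600 + 1/12) = 11.97 Ω
  Rs1 = Rp1 + Rp2 (series, joined only at node 0) = 229.2 + 11.97 = 241.2 Ω
  Rp3 = R5 ‖ Rs1 (parallel, both between nodes 1 and 3) = 1/(1/9100 + 1/241.2) = 235 Ω
R_th = 235 Ω

Final answer: V_th = 0.417 V, R_th = 235 Ω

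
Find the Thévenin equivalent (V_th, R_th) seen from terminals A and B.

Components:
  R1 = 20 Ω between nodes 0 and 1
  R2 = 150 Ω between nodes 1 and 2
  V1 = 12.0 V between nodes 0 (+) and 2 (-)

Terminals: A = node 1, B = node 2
Step 1 — V_th is the open-circuit voltage V_A - V_B (nothing connected across the terminals).
Nodal analysis, taking node 2 as the 0 V reference.
Source V1 fixes V_0 = 12 V.
KCL at each unknown node (sum of currents leaving = 0; resistances in Ω):
  Node 1: (V_1 - 12)/20 + (V_1 - 0)/150 = 0
Collecting terms: 0.05667 × V_1 = 0.6  =>  V_1 = 10.59 V
V_th = V_1 - V_2 = 10.59 - 0 = 10.59 V
Step 2 — R_th: zero the source — replace V1 by a short circuit (node 2 merges into node 0) — and find the resistance seen between A (node 1) and B (node 0).
Reduce the network between node 1 (A) and node 0 (B) by series/parallel combination:
  Rp1 = R1 ‖ R2 (parallel, both between nodes 0 and 1) = 1/(1/20 + 1/150) = 17.65 Ω
R_th = 17.65 Ω

Final answer: V_th = 10.59 V, R_th = 17.65 Ω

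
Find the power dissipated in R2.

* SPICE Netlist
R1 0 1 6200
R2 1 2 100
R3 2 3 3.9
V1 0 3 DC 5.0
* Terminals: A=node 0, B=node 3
Nodal analysis, taking node 3 as the 0 V reference.
Source V1 fixes V_0 = 5 V.
KCL at each unknown node (sum of currents leaving = 0; resistances in Ω):
  Node 1: (V_1 - 5)/6200 + (V_1 - V_2)/100 = 0
  Node 2: (V_2 - V_1)/100 + (V_2 - 0)/3.9 = 0
Collecting terms (coefficients in siemens):
  0.01016·V_1 - 0.01·V_2 = 0.0008065
  0.2664·V_2 - 0.01·V_1 = 0
Determinant D = (0.01016)(0.2664) - (-0.01)(-0.01) = 0.002607
V_1 = [(0.0008065)(0.2664) - (-0.01)(0)]/D = 0.08241 V
V_2 = [(0.01016)(0) - (0.0008065)(-0.01)]/D = 0.003093 V
I_R2 = (V_1 - V_2)/R2 = (0.08241 - 0.003093)/100 = 0.0007932 A
P_R2 = I_R2² × R2 = (0.0007932)² × 100 = 0.00006291 W

Final answer: 6.291e-05 W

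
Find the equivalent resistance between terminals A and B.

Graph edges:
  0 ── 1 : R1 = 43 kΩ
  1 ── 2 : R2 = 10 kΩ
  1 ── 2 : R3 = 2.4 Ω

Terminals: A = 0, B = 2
Reduce the network between node 0 (A) and node 2 (B) by series/parallel combination:
  Rp1 = R2 ‖ R3 (parallel, both between nodes 1 and 2) = 1/(1/10000 + 1/2.4) = 2.399 Ω
  Rs1 = R1 + Rp1 (series, joined only at node 1) = 43000 + 2.399 = 43000 Ω
R_eq = 43 kΩ

Final answer: 43 kΩ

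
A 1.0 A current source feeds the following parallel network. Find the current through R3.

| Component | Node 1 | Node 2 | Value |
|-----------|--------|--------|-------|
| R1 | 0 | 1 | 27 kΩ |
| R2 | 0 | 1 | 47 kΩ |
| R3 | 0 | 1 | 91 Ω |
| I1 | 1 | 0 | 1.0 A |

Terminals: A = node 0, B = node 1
All resistors sit directly between nodes 0 and 1, so they are in parallel and share one voltage V; the full source current 1 A splits among them.
1/R_par = 1/27000 + 1/47000 + 1/91 = 0.01105 S  =>  R_par = 90.52 Ω
V = I × R_par = 1 × 90.52 = 90.52 V
I_R3 = V/R3 = 90.52/91 = 0.9947 A

Final answer: 0.9947 A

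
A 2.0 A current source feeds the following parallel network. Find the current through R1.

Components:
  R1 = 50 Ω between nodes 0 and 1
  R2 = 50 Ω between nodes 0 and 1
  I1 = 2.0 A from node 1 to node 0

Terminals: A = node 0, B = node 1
All resistors sit directly between nodes 0 and 1, so they are in parallel and share one voltage V; the full source current 2 A splits among them.
1/R_par = 1/50 + 1/50 = 0.04 S  =>  R_par = 25 Ω
V = I × R_par = 2 × 25 = 50 V
I_R1 = V/R1 = 50/50 = 1 A

Final answer: 1 A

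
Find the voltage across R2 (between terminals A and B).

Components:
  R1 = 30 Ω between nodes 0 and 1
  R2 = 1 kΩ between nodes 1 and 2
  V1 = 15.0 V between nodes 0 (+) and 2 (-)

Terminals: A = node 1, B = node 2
R1 and R2 are in series across V1 (node 0 → node 1 → node 2), and the output A–B is taken across R2, so this is a voltage divider.
Series current: I = V1/(R1 + R2) = 15/(30 + 1000) = 15/1030 = 0.01456 A
V_R2 = I × R2 = V1 × R2/(R1 + R2) = 15 × 1000/1030 = 14.56 V

Final answer: 14.56 V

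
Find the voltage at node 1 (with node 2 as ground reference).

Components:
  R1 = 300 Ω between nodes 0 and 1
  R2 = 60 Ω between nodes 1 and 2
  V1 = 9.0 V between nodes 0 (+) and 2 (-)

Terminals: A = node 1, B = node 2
Nodal analysis, taking node 2 as the 0 V reference.
Source V1 fixes V_0 = 9 V.
KCL at each unknown node (sum of currents leaving = 0; resistances in Ω):
  Node 1: (V_1 - 9)/300 + (V_1 - 0)/60 = 0
Collecting terms: 0.02 × V_1 = 0.03  =>  V_1 = 1.5 V
The requested potential is V_1 = 1.5 V.

Final answer: V_1 = 1.5 V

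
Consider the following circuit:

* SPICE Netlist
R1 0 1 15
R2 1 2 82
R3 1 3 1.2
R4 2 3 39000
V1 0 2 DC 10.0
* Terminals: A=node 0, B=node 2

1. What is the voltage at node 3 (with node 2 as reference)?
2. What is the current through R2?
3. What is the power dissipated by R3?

Nodal analysis, taking node 2 as the 0 V reference.
Source V1 fixes V_0 = 10 V.
KCL at each unknown node (sum of currents leaving = 0; resistances in Ω):
  Node 1: (V_1 - 10)/15 + (V_1 - 0)/82 + (V_1 - V_3)/1.2 = 0
  Node 3: (V_3 - V_1)/1.2 + (V_3 - 0)/39000 = 0
Collecting terms (coefficients in siemens):
  0.9122·V_1 - 0.8333·V_3 = 0.6667
  0.8334·V_3 - 0.8333·V_1 = 0
Determinant D = (0.9122)(0.8334) - (-0.8333)(-0.8333) = 0.06574
V_1 = [(0.6667)(0.8334) - (-0.8333)(0)]/D = 8.451 V
V_3 = [(0.9122)(0) - (0.6667)(-0.8333)]/D = 8.451 V
Part 1:
  Read off the nodal solution: V_3 = 8.451 V
Part 2:
  I_R2 = (V_1 - V_2)/R2 = (8.451 - 0)/82 = 0.1031 A
  Magnitude: I_R2 = 0.1031 A
Part 3:
  I_R3 = (V_1 - V_3)/R3 = (8.451 - 8.451)/1.2 = 0.0002167 A
  P_R3 = I_R3² × R3 = (0.0002167)² × 1.2 = 0.00000005634 W

Final answers:
1. V_3 = 8.451 V
2. I_R2 = 0.1031 A
3. P_R3 = 5.634e-08 W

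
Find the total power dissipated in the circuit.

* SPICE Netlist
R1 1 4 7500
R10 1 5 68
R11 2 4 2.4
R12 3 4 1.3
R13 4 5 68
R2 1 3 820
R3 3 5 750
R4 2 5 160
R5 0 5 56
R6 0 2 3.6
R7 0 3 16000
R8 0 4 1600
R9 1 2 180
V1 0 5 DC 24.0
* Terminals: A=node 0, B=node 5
Nodal analysis, taking node 5 as the 0 V reference.
Source V1 fixes V_0 = 24 V.
KCL at each unknown node (sum of currents leaving = 0; resistances in Ω):
  Node 1: (V_1 - V_4)/7500 + (V_1 - V_3)/820 + (V_1 - V_2)/180 + (V_1 - 0)/68 = 0
  Node 2: (V_2 - 0)/160 + (V_2 - 24)/3.6 + (V_2 - V_1)/180 + (V_2 - V_4)/2.4 = 0
  Node 3: (V_3 - V_1)/820 + (V_3 - 0)/750 + (V_3 - 24)/16000 + (V_3 - V_4)/1.3 = 0
  Node 4: (V_4 - V_1)/7500 + (V_4 - 24)/1600 + (V_4 - V_2)/2.4 + (V_4 - V_3)/1.3 + (V_4 - 0)/68 = 0
Collecting terms (coefficients in siemens):
  0.02161·V_1 - 0.005556·V_2 - 0.00122·V_3 - 0.0001333·V_4 = 0
  0.7063·V_2 - 0.005556·V_1 - 0.4167·V_4 = 6.667
  0.7718·V_3 - 0.00122·V_1 - 0.7692·V_4 = 0.0015
  1.201·V_4 - 0.0001333·V_1 - 0.4167·V_2 - 0.7692·V_3 = 0.015
Solving these 4 simultaneous equations (Gaussian elimination) gives:
  V_1 = 6.952 V, V_2 = 21.93 V, V_3 = 21.02 V, V_4 = 21.08 V
Power in each resistor, P = (ΔV)²/R:
  P_R1 = (6.952 - 21.08)²/7500 = 0.0266 W
  P_R2 = (6.952 - 21.02)²/820 = 0.2413 W
  P_R3 = (21.02 - 0)²/750 = 0.589 W
  P_R4 = (21.93 - 0)²/160 = 3.006 W
  P_R5 = (24 - 0)²/56 = 10.29 W
  P_R6 = (24 - 21.93)²/3.6 = 1.191 W
  P_R7 = (24 - 21.02)²/16000 = 0.0005556 W
  P_R8 = (24 - 21.08)²/1600 = 0.00534 W
  P_R9 = (6.952 - 21.93)²/180 = 1.246 W
  P_R10 = (6.952 - 0)²/68 = 0.7108 W
  P_R11 = (21.93 - 21.08)²/2.4 = 0.3025 W
  P_R12 = (21.02 - 21.08)²/1.3 = 0.002632 W
  P_R13 = (21.08 - 0)²/68 = 6.533 W
P_total = P_R1 + P_R2 + P_R3 + P_R4 + P_R5 + P_R6 + P_R7 + P_R8 + P_R9 + P_R10 + P_R11 + P_R12 + P_R13 = 24.14 W

Final answer: 24.14 W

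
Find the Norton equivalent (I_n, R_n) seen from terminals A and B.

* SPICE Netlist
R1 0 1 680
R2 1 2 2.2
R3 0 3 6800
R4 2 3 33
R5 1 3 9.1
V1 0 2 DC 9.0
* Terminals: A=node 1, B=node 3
Find the Thévenin equivalent first; then I_n = V_th/R_th and R_n = R_th.
Step 1 — V_th is the open-circuit voltage V_A - V_B (nothing connected across the terminals).
Nodal analysis, taking node 2 as the 0 V reference.
Source V1 fixes V_0 = 9 V.
KCL at each unknown node (sum of currents leaving = 0; resistances in Ω):
  Node 1: (V_1 - 9)/680 + (V_1 - 0)/2.2 + (V_1 - V_3)/9.1 = 0
  Node 3: (V_3 - 9)/6800 + (V_3 - 0)/33 + (V_3 - V_1)/9.1 = 0
Collecting terms (coefficients in siemens):
  0.5659·V_1 - 0.1099·V_3 = 0.01324
  0.1403·V_3 - 0.1099·V_1 = 0.001324
Determinant D = (0.5659)(0.1403) - (-0.1099)(-0.1099) = 0.06734
V_1 = [(0.01324)(0.1403) - (-0.1099)(0.001324)]/D = 0.02974 V
V_3 = [(0.5659)(0.001324) - (0.01324)(-0.1099)]/D = 0.03272 V
V_th = V_1 - V_3 = 0.02974 - 0.03272 = -0.002978 V
Step 2 — R_th: zero the source — replace V1 by a short circuit (node 2 merges into node 0) — and find the resistance seen between A (node 1) and B (node 3).
Reduce the network between node 1 (A) and node 3 (B) by series/parallel combination:
  Rp1 = R1 ‖ R2 (parallel, both between nodes 0 and 1) = 1/(1/680 + 1/2.2) = 2.193 Ω
  Rp2 = R3 ‖ R4 (parallel, both between nodes 0 and 3) = 1/(1/6800 + 1/33) = 32.84 Ω
  Rs1 = Rp1 + Rp2 (series, joined only at node 0) = 2.193 + 32.84 = 35.03 Ω
  Rp3 = R5 ‖ Rs1 (parallel, both between nodes 1 and 3) = 1/(1/9.1 + 1/35.03) = 7.224 Ω
R_th = 7.224 Ω
I_n = V_th/R_th = -0.002978/7.224 = -0.0004122 A, and R_n = R_th = 7.224 Ω

Final answer: I_n = -0.0004122 A, R_n = 7.224 Ω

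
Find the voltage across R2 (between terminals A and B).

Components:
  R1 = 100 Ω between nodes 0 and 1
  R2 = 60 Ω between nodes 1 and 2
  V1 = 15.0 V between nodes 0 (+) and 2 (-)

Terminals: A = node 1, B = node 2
R1 and R2 are in series across V1 (node 0 → node 1 → node 2), and the output A–B is taken across R2, so this is a voltage divider.
Series current: I = V1/(R1 + R2) = 15/(100 + 60) = 15/160 = 0.09375 A
V_R2 = I × R2 = V1 × R2/(R1 + R2) = 15 × 60/160 = 5.625 V

Final answer: 5.625 V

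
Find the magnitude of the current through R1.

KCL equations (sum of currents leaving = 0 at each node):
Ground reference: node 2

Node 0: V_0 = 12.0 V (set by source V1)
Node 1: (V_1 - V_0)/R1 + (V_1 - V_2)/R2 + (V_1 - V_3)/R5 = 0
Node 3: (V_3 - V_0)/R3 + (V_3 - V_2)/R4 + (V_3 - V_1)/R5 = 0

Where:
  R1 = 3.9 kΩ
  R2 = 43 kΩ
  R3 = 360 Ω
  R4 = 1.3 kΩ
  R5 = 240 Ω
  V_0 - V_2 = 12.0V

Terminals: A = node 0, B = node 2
Nodal analysis, taking node 2 as the 0 V reference.
Source V1 fixes V_0 = 12 V.
KCL at each unknown node (sum of currents leaving = 0; resistances in Ω):
  Node 1: (V_1 - 12)/3900 + (V_1 - 0)/43000 + (V_1 - V_3)/240 = 0
  Node 3: (V_3 - 12)/360 + (V_3 - 0)/1300 + (V_3 - V_1)/240 = 0
Collecting terms (coefficients in siemens):
  0.004446·V_1 - 0.004167·V_3 = 0.003077
  0.007714·V_3 - 0.004167·V_1 = 0.03333
Determinant D = (0.004446)(0.007714) - (-0.004167)(-0.004167) = 0.00001694
V_1 = [(0.003077)(0.007714) - (-0.004167)(0.03333)]/D = 9.602 V
V_3 = [(0.004446)(0.03333) - (0.003077)(-0.004167)]/D = 9.508 V
I_R1 = (V_0 - V_1)/R1 = (12 - 9.602)/3900 = 0.0006149 A
|I_R1| = 0.0006149 A

Final answer: |I_R1| = 0.0006149 A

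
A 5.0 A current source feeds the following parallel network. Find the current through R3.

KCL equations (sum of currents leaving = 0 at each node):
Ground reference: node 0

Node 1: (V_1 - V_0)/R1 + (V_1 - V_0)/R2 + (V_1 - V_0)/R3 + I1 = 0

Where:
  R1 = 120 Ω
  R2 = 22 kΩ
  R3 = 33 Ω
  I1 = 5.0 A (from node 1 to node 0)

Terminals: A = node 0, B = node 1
All resistors sit directly between nodes 0 and 1, so they are in parallel and share one voltage V; the full source current 5 A splits among them.
1/R_par = 1/120 + 1/22000 + 1/33 = 0.03868 S  =>  R_par = 25.85 Ω
V = I × R_par = 5 × 25.85 = 129.3 V
I_R3 = V/R3 = 129.3/33 = 3.917 A

Final answer: 3.917 A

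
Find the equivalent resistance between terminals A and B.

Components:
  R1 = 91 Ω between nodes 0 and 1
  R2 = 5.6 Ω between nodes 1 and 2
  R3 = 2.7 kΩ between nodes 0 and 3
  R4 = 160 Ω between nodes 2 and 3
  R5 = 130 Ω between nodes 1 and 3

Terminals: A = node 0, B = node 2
The network is not a plain series/parallel combination. Inject a 1 A test current into terminal A (node 0) and return it from terminal B (node 2); then R_eq = V_A / (1 A).
Nodal analysis, taking node 2 as the 0 V reference.
Current source I_test pushes 1 A into node 0 and draws it out of node 2.
KCL at each unknown node (sum of currents leaving = 0; resistances in Ω):
  Node 0: (V_0 - V_1)/91 + (V_0 - V_3)/2700 - 1 = 0
  Node 1: (V_1 - V_0)/91 + (V_1 - 0)/5.6 + (V_1 - V_3)/130 = 0
  Node 3: (V_3 - V_0)/2700 + (V_3 - V_1)/130 + (V_3 - 0)/160 = 0
Collecting terms (coefficients in siemens):
  0.01136·V_0 - 0.01099·V_1 - 0.0003704·V_3 = 1
  0.1973·V_1 - 0.01099·V_0 - 0.007692·V_3 = 0
  0.01431·V_3 - 0.0003704·V_0 - 0.007692·V_1 = 0
Solving these 3 simultaneous equations (Gaussian elimination) gives:
  V_0 = 93.44 V, V_1 = 5.414 V, V_3 = 5.328 V
R_eq = V_0 / 1 A = 93.44 Ω

Final answer: 93.44 Ω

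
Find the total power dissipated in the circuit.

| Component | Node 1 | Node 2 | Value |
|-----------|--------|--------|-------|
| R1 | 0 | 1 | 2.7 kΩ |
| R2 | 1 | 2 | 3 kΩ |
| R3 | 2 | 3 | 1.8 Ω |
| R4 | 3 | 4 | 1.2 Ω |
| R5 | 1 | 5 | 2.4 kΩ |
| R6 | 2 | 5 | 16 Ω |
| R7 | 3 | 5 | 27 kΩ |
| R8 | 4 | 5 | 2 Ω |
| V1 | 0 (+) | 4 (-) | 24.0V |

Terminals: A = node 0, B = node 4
Nodal analysis, taking node 4 as the 0 V reference.
Source V1 fixes V_0 = 24 V.
KCL at each unknown node (sum of currents leaving = 0; resistances in Ω):
  Node 1: (V_1 - 24)/2700 + (V_1 - V_2)/3000 + (V_1 - V_5)/2400 = 0
  Node 2: (V_2 - V_1)/3000 + (V_2 - V_3)/1.8 + (V_2 - V_5)/16 = 0
  Node 3: (V_3 - V_2)/1.8 + (V_3 - 0)/1.2 + (V_3 - V_5)/27000 = 0
  Node 5: (V_5 - V_1)/2400 + (V_5 - V_2)/16 + (V_5 - V_3)/27000 + (V_5 - 0)/2 = 0
Collecting terms (coefficients in siemens):
  0.00112·V_1 - 0.0003333·V_2 - 0.0004167·V_5 = 0.008889
  0.6184·V_2 - 0.0003333·V_1 - 0.5556·V_3 - 0.0625·V_5 = 0
  1.389·V_3 - 0.5556·V_2 - 0.00003704·V_5 = 0
  0.563·V_5 - 0.0004167·V_1 - 0.0625·V_2 - 0.00003704·V_3 = 0
Solving these 4 simultaneous equations (Gaussian elimination) gives:
  V_1 = 7.939 V, V_2 = 0.007742 V, V_3 = 0.003097 V, V_5 = 0.006736 V
Power in each resistor, P = (ΔV)²/R:
  P_R1 = (24 - 7.939)²/2700 = 0.09554 W
  P_R2 = (7.939 - 0.007742)²/3000 = 0.02097 W
  P_R3 = (0.007742 - 0.003097)²/1.8 = 0.00001199 W
  P_R4 = (0.003097 - 0)²/1.2 = 0.000007993 W
  P_R5 = (7.939 - 0.006736)²/2400 = 0.02621 W
  P_R6 = (0.007742 - 0.006736)²/16 = 0.00000006335 W
  P_R7 = (0.003097 - 0.006736)²/27000 = 0.0000000004903 W
  P_R8 = (0 - 0.006736)²/2 = 0.00002268 W
P_total = P_R1 + P_R2 + P_R3 + P_R4 + P_R5 + P_R6 + P_R7 + P_R8 = 0.1428 W

Final answer: 0.1428 W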